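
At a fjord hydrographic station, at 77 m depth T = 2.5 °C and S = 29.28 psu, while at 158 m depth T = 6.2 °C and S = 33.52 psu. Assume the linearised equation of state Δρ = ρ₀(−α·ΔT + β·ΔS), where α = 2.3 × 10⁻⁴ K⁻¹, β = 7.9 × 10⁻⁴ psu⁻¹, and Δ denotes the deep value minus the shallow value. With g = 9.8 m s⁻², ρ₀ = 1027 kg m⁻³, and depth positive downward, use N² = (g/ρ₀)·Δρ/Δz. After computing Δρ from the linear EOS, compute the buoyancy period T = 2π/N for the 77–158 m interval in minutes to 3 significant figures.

ΔT = +3.7 K, ΔS = +4.24 psu (deep − shallow).
Δρ/ρ₀ = −αΔT + βΔS = -8.51 × 10⁻⁴ + 3.3496 × 10⁻³ = 2.4986 × 10⁻³, so Δρ ≈ 2.566 kg m⁻³.
N² = (g/ρ₀)·Δρ/Δz = g·(Δρ/ρ₀)/Δz = 9.8 × 2.4986 × 10⁻³ / 81 = 3.0230 × 10⁻⁴ s⁻².
N = √(3.0230 × 10⁻⁴) = 0.017387 rad s⁻¹ → T = 2π/N = 361.37 s = 6.0228 min ≈ 6.02 min.

6.02 min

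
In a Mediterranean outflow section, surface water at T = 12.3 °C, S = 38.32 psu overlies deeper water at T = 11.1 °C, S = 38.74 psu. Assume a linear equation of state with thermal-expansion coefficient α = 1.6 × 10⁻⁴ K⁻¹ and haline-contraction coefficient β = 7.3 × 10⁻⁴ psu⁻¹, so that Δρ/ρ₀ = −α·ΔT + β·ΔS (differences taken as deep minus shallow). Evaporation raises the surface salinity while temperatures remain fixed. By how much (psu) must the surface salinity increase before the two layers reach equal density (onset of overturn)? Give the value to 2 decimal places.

Neutral buoyancy requires −α(T_deep − T_surf) + β(S_deep − S_surf′) = 0.
S_surf′ = S_deep − (α/β)·ΔT = 38.74 − (1.6 × 10⁻⁴/7.3 × 10⁻⁴)·(-1.2) = 39.0030 psu.
Increase required: 39.0030 − 38.32 = 0.6830 psu.

0.68 psu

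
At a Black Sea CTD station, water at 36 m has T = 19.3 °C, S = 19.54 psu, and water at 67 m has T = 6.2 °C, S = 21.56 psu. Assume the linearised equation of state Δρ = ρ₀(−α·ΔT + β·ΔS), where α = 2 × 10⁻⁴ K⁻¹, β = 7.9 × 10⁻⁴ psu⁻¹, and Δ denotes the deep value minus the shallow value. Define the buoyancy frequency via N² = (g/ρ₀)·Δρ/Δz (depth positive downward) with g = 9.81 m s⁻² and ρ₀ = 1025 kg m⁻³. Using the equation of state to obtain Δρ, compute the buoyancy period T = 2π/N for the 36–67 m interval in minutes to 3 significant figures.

ΔT = -13.1 K, ΔS = +2.02 psu (deep − shallow).
Δρ/ρ₀ = −αΔT + βΔS = 2.62 × 10⁻³ + 1.5958 × 10⁻³ = 4.2158 × 10⁻³, so Δρ ≈ 4.321 kg m⁻³.
N² = (g/ρ₀)·Δρ/Δz = g·(Δρ/ρ₀)/Δz = 9.81 × 4.2158 × 10⁻³ / 31 = 1.3341 × 10⁻³ s⁻².
N = √(1.3341 × 10⁻³) = 0.036525 rad s⁻¹ → T = 2π/N = 172.02 s = 2.8670 min ≈ 2.87 min.

2.87 min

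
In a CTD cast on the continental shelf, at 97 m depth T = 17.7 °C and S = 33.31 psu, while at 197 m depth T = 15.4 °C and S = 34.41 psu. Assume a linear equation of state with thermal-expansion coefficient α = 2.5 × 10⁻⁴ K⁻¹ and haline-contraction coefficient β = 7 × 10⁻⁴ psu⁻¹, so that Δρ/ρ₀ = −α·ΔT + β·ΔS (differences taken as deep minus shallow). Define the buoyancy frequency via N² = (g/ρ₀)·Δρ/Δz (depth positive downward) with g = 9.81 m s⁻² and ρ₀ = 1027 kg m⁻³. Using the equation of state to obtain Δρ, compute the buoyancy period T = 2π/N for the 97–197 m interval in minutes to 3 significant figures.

ΔT = -2.3 K, ΔS = +1.10 psu (deep − shallow).
Δρ/ρ₀ = −αΔT + βΔS = 5.75 × 10⁻⁴ + 7.70 × 10⁻⁴ = 1.345 × 10⁻³, so Δρ ≈ 1.381 kg m⁻³.
N² = (g/ρ₀)·Δρ/Δz = g·(Δρ/ρ₀)/Δz = 9.81 × 1.345 × 10⁻³ / 100 = 1.3194 × 10⁻⁴ s⁻².
N = √(1.3194 × 10⁻⁴) = 0.011487 rad s⁻¹ → T = 2π/N = 546.98 s = 9.1163 min ≈ 9.12 min.

9.12 min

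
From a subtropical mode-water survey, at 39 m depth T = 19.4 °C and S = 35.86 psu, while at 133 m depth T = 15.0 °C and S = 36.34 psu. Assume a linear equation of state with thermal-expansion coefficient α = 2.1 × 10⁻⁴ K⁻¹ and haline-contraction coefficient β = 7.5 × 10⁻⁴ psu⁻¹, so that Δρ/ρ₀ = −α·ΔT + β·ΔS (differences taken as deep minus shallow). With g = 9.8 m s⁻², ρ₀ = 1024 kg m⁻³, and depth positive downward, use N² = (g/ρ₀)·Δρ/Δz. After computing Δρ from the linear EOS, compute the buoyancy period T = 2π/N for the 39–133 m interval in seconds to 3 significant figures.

ΔT = -4.4 K, ΔS = +0.48 psu (deep − shallow).
Δρ/ρ₀ = −αΔT + βΔS = 9.24 × 10⁻⁴ + 3.60 × 10⁻⁴ = 1.284 × 10⁻³, so Δρ ≈ 1.315 kg m⁻³.
N² = (g/ρ₀)·Δρ/Δz = g·(Δρ/ρ₀)/Δz = 9.8 × 1.284 × 10⁻³ / 94 = 1.3386 × 10⁻⁴ s⁻².
N = √(1.3386 × 10⁻⁴) = 0.011570 rad s⁻¹ → T = 2π/N = 543.06 s ≈ 543 s.

543 s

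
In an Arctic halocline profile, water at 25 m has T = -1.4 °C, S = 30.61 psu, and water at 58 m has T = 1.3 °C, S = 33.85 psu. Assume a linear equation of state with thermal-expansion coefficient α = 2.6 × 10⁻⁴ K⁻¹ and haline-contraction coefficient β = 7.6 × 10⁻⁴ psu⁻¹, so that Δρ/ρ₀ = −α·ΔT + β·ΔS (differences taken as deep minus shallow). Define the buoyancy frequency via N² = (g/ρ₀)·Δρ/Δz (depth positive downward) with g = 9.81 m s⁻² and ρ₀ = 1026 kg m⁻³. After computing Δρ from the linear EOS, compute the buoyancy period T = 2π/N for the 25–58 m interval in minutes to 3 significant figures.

4.58 min

ΔT = +2.7 K, ΔS = +3.24 psu (deep − shallow).
Δρ/ρ₀ = −αΔT + βΔS = -7.02 × 10⁻⁴ + 2.4624 × 10⁻³ = 1.7604 × 10⁻³, so Δρ ≈ 1.806 kg m⁻³.
N² = (g/ρ₀)·Δρ/Δz = g·(Δρ/ρ₀)/Δz = 9.81 × 1.7604 × 10⁻³ / 33 = 5.2332 × 10⁻⁴ s⁻².
N = √(5.2332 × 10⁻⁴) = 0.022876 rad s⁻¹ → T = 2π/N = 274.66 s = 4.5777 min ≈ 4.58 min.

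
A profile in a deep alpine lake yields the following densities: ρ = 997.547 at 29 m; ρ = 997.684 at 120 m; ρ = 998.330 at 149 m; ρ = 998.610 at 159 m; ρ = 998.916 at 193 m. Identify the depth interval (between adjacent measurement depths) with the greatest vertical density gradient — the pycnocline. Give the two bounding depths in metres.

Compute the density gradient over each adjacent pair:
  29–120 m: Δρ/Δz = 0.137/91 = 1.5 × 10⁻³ kg m⁻⁴
  120–149 m: Δρ/Δz = 0.646/29 = 0.022 kg m⁻⁴
  149–159 m: Δρ/Δz = 0.280/10 = 0.028 kg m⁻⁴
  159–193 m: Δρ/Δz = 0.306/34 = 9.0 × 10⁻³ kg m⁻⁴
The largest gradient is in the 149–159 m interval — the pycnocline.

149–159 m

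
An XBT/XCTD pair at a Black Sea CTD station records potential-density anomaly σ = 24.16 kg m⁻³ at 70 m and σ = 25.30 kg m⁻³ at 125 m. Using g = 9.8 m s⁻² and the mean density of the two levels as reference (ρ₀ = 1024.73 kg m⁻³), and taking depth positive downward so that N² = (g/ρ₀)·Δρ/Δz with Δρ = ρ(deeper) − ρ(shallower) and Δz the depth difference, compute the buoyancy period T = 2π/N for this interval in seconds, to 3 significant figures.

446 s

Δρ = 1025.30 − 1024.16 = 1.14 kg m⁻³ over Δz = 125 − 70 = 55 m.
N² = (9.8/1024.73) × (1.14/55) = 1.9823 × 10⁻⁴ s⁻².
N = √(1.9823 × 10⁻⁴) = 0.014079 rad s⁻¹, so T = 2π/N = 446.28 s ≈ 446 s.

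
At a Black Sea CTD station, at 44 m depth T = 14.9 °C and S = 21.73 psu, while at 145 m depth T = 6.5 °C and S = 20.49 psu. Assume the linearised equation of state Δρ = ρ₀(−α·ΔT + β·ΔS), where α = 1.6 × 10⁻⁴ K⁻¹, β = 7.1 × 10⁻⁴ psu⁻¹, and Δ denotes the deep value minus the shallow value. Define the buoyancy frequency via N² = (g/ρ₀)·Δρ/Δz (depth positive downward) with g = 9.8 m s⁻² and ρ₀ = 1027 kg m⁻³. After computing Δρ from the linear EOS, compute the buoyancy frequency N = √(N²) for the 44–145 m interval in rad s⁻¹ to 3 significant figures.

ΔT = -8.4 K, ΔS = -1.24 psu (deep − shallow).
Δρ/ρ₀ = −αΔT + βΔS = 1.344 × 10⁻³ − 8.804 × 10⁻⁴ = 4.636 × 10⁻⁴, so Δρ ≈ 0.4761 kg m⁻³.
N² = (g/ρ₀)·Δρ/Δz = g·(Δρ/ρ₀)/Δz = 9.8 × 4.636 × 10⁻⁴ / 101 = 4.4983 × 10⁻⁵ s⁻².
N = √(4.4983 × 10⁻⁵) = 6.7069 × 10⁻³ rad s⁻¹ ≈ 6.71 × 10⁻³ rad s⁻¹.

6.71 × 10⁻³ rad s⁻¹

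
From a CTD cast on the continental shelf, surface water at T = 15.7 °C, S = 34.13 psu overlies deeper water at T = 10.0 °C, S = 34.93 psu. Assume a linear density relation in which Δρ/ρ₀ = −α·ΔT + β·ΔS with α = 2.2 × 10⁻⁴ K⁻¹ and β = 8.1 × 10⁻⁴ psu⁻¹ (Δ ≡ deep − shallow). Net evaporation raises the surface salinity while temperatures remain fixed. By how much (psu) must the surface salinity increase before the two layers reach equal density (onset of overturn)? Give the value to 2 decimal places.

2.35 psu

Neutral buoyancy requires −α(T_deep − T_surf) + β(S_deep − S_surf′) = 0.
S_surf′ = S_deep − (α/β)·ΔT = 34.93 − (2.2 × 10⁻⁴/8.1 × 10⁻⁴)·(-5.7) = 36.4781 psu.
Increase required: 36.4781 − 34.13 = 2.3481 psu.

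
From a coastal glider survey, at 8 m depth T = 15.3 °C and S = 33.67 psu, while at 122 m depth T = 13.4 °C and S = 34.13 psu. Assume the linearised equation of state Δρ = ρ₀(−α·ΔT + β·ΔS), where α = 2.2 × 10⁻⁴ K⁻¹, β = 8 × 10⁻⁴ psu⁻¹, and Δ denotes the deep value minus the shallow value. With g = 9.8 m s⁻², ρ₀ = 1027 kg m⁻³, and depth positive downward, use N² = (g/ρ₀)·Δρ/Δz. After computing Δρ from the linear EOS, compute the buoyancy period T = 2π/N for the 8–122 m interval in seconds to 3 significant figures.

ΔT = -1.9 K, ΔS = +0.46 psu (deep − shallow).
Δρ/ρ₀ = −αΔT + βΔS = 4.18 × 10⁻⁴ + 3.68 × 10⁻⁴ = 7.86 × 10⁻⁴, so Δρ ≈ 0.8072 kg m⁻³.
N² = (g/ρ₀)·Δρ/Δz = g·(Δρ/ρ₀)/Δz = 9.8 × 7.86 × 10⁻⁴ / 114 = 6.7568 × 10⁻⁵ s⁻².
N = √(6.7568 × 10⁻⁵) = 8.2200 × 10⁻³ rad s⁻¹ → T = 2π/N = 764.38 s ≈ 764 s.

764 s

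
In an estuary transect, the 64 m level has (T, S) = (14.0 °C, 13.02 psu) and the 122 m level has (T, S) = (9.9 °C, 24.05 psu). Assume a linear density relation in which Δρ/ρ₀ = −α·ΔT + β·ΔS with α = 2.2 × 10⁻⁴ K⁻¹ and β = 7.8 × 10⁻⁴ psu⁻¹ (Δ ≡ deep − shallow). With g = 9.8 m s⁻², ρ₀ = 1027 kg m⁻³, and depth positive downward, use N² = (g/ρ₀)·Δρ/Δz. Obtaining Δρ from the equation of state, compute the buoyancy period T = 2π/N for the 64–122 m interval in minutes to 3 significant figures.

ΔT = -4.1 K, ΔS = +11.03 psu (deep − shallow).
Δρ/ρ₀ = −αΔT + βΔS = 9.02 × 10⁻⁴ + 8.6034 × 10⁻³ = 9.5054 × 10⁻³, so Δρ ≈ 9.762 kg m⁻³.
N² = (g/ρ₀)·Δρ/Δz = g·(Δρ/ρ₀)/Δz = 9.8 × 9.5054 × 10⁻³ / 58 = 1.6061 × 10⁻³ s⁻².
N = √(1.6061 × 10⁻³) = 0.040076 rad s⁻¹ → T = 2π/N = 156.78 s = 2.6130 min ≈ 2.61 min.

2.61 min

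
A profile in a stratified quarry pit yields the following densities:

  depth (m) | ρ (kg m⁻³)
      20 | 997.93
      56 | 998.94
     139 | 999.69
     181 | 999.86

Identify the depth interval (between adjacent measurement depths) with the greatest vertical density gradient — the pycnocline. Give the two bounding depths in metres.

20–56 m

Compute the density gradient over each adjacent pair:
  20–56 m: Δρ/Δz = 1.01/36 = 0.028 kg m⁻⁴
  56–139 m: Δρ/Δz = 0.75/83 = 9.0 × 10⁻³ kg m⁻⁴
  139–181 m: Δρ/Δz = 0.17/42 = 4.0 × 10⁻³ kg m⁻⁴
The largest gradient is in the 20–56 m interval — the pycnocline.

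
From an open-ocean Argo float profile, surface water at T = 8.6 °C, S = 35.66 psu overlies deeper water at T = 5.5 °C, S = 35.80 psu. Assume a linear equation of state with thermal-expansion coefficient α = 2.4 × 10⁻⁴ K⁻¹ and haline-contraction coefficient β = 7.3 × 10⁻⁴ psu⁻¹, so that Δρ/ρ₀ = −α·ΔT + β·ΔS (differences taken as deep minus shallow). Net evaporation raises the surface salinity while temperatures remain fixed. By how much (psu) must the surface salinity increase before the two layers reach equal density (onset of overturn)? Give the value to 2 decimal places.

1.16 psu

Neutral buoyancy requires −α(T_deep − T_surf) + β(S_deep − S_surf′) = 0.
S_surf′ = S_deep − (α/β)·ΔT = 35.80 − (2.4 × 10⁻⁴/7.3 × 10⁻⁴)·(-3.1) = 36.8192 psu.
Increase required: 36.8192 − 35.66 = 1.1592 psu.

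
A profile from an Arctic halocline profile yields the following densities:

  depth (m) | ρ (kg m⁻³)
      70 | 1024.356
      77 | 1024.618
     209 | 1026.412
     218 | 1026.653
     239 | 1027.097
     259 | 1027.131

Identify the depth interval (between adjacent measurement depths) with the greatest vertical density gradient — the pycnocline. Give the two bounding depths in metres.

70–77 m

Compute the density gradient over each adjacent pair:
  70–77 m: Δρ/Δz = 0.262/7 = 0.037 kg m⁻⁴
  77–209 m: Δρ/Δz = 1.794/132 = 0.014 kg m⁻⁴
  209–218 m: Δρ/Δz = 0.241/9 = 0.027 kg m⁻⁴
  218–239 m: Δρ/Δz = 0.444/21 = 0.021 kg m⁻⁴
  239–259 m: Δρ/Δz = 0.034/20 = 1.7 × 10⁻³ kg m⁻⁴
The largest gradient is in the 70–77 m interval — the pycnocline.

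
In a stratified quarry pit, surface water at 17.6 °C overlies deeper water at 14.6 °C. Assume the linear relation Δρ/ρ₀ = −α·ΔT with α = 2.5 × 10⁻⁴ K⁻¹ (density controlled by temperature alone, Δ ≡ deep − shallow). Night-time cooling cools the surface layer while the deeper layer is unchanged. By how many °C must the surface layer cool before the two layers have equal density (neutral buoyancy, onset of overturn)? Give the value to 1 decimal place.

3.0 °C

With temperature the only control, equal density requires T_surf′ = T_deep.
T_surf′ = 14.6 °C.
Cooling required: 17.6 − 14.6 = 3.0 °C.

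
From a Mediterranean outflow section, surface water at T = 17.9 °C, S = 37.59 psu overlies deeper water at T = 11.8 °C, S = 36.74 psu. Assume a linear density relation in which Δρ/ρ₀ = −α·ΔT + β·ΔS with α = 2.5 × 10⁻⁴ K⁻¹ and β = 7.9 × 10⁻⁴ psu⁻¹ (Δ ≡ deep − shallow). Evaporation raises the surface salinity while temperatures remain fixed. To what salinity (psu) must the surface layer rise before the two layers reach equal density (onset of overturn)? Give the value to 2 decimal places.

Neutral buoyancy requires −α(T_deep − T_surf) + β(S_deep − S_surf′) = 0.
S_surf′ = S_deep − (α/β)·ΔT = 36.74 − (2.5 × 10⁻⁴/7.9 × 10⁻⁴)·(-6.1) = 38.6704 psu.
Increase required: 38.6704 − 37.59 = 1.0804 psu.

38.67 psu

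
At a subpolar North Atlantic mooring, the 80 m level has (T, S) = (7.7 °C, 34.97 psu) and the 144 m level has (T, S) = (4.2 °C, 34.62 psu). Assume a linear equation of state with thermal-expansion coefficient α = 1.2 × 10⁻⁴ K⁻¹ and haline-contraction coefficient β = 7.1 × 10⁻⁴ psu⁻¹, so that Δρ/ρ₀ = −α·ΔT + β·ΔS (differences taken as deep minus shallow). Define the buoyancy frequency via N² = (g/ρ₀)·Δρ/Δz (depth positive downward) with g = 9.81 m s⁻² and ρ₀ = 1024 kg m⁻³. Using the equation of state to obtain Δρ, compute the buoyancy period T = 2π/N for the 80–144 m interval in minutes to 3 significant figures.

20.4 min

ΔT = -3.5 K, ΔS = -0.35 psu (deep − shallow).
Δρ/ρ₀ = −αΔT + βΔS = 4.20 × 10⁻⁴ − 2.485 × 10⁻⁴ = 1.715 × 10⁻⁴, so Δρ ≈ 0.1756 kg m⁻³.
N² = (g/ρ₀)·Δρ/Δz = g·(Δρ/ρ₀)/Δz = 9.81 × 1.715 × 10⁻⁴ / 64 = 2.6288 × 10⁻⁵ s⁻².
N = √(2.6288 × 10⁻⁵) = 5.1272 × 10⁻³ rad s⁻¹ → T = 2π/N = 1.2255 × 10³ s = 20.425 min ≈ 20.4 min.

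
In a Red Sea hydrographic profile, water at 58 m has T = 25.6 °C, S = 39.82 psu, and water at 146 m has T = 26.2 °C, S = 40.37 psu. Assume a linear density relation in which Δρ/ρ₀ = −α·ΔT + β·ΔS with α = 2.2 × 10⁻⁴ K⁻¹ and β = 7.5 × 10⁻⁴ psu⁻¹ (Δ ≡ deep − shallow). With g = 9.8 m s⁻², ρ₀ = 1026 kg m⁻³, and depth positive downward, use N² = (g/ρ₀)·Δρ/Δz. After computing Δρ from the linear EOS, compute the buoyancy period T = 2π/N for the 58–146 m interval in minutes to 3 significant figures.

ΔT = +0.6 K, ΔS = +0.55 psu (deep − shallow).
Δρ/ρ₀ = −αΔT + βΔS = -1.32 × 10⁻⁴ + 4.125 × 10⁻⁴ = 2.805 × 10⁻⁴, so Δρ ≈ 0.2878 kg m⁻³.
N² = (g/ρ₀)·Δρ/Δz = g·(Δρ/ρ₀)/Δz = 9.8 × 2.805 × 10⁻⁴ / 88 = 3.1238 × 10⁻⁵ s⁻².
N = √(3.1238 × 10⁻⁵) = 5.5891 × 10⁻³ rad s⁻¹ → T = 2π/N = 1.1242 × 10³ s = 18.737 min ≈ 18.7 min.

18.7 min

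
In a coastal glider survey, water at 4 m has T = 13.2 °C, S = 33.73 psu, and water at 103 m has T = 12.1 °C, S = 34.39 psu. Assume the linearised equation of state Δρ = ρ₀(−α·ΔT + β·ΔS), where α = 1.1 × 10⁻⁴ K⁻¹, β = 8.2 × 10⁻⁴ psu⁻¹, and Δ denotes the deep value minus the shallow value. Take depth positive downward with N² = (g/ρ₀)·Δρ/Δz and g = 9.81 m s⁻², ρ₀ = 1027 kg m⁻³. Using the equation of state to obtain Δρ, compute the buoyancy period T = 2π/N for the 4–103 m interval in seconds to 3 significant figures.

776 s

ΔT = -1.1 K, ΔS = +0.66 psu (deep − shallow).
Δρ/ρ₀ = −αΔT + βΔS = 1.21 × 10⁻⁴ + 5.412 × 10⁻⁴ = 6.622 × 10⁻⁴, so Δρ ≈ 0.6801 kg m⁻³.
N² = (g/ρ₀)·Δρ/Δz = g·(Δρ/ρ₀)/Δz = 9.81 × 6.622 × 10⁻⁴ / 99 = 6.5618 × 10⁻⁵ s⁻².
N = √(6.5618 × 10⁻⁵) = 8.1005 × 10⁻³ rad s⁻¹ → T = 2π/N = 775.65 s ≈ 776 s.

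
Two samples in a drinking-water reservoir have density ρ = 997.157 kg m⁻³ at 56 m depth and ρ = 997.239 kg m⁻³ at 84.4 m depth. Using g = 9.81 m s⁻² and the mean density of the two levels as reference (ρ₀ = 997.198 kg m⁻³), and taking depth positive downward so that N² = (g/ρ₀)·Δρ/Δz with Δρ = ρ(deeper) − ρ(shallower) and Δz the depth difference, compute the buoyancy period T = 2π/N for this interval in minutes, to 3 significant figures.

Δρ = 997.239 − 997.157 = 0.082 kg m⁻³ over Δz = 84.4 − 56 = 28.4 m.
N² = (9.81/997.198) × (0.082/28.4) = 2.8404 × 10⁻⁵ s⁻².
N = √(2.8404 × 10⁻⁵) = 5.3295 × 10⁻³ rad s⁻¹, so T = 2π/N = 1.1789 × 10³ s = 19.648 min ≈ 19.6 min.

19.6 min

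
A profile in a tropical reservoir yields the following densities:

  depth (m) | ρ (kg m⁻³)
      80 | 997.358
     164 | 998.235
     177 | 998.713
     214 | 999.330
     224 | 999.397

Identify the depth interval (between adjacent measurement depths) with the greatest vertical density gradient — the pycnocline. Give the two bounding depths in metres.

164–177 m

Compute the density gradient over each adjacent pair:
  80–164 m: Δρ/Δz = 0.877/84 = 0.010 kg m⁻⁴
  164–177 m: Δρ/Δz = 0.478/13 = 0.037 kg m⁻⁴
  177–214 m: Δρ/Δz = 0.617/37 = 0.017 kg m⁻⁴
  214–224 m: Δρ/Δz = 0.067/10 = 6.7 × 10⁻³ kg m⁻⁴
The largest gradient is in the 164–177 m interval — the pycnocline.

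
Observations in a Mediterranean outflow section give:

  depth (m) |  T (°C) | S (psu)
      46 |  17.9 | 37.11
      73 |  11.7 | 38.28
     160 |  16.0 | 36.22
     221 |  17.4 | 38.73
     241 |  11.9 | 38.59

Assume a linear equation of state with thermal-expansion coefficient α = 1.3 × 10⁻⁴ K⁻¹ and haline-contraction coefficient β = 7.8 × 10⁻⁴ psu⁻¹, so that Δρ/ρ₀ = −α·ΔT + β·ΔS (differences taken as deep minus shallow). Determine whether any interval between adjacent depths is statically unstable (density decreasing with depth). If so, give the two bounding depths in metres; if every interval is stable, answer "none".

73–160 m

Evaluate Δρ/ρ₀ = −αΔT + βΔS across each adjacent pair:
  46–73 m: −αΔT+βΔS = −(1.3 × 10⁻⁴)(-6.2)+(7.8 × 10⁻⁴)(+1.17) = 1.7 × 10⁻³ → stable
  73–160 m: −αΔT+βΔS = −(1.3 × 10⁻⁴)(+4.3)+(7.8 × 10⁻⁴)(-2.06) = -2.2 × 10⁻³ → UNSTABLE
  160–221 m: −αΔT+βΔS = −(1.3 × 10⁻⁴)(+1.4)+(7.8 × 10⁻⁴)(+2.51) = 1.8 × 10⁻³ → stable
  221–241 m: −αΔT+βΔS = −(1.3 × 10⁻⁴)(-5.5)+(7.8 × 10⁻⁴)(-0.14) = 6.1 × 10⁻⁴ → stable
The 73–160 m interval has Δρ < 0: lighter water underlies denser water.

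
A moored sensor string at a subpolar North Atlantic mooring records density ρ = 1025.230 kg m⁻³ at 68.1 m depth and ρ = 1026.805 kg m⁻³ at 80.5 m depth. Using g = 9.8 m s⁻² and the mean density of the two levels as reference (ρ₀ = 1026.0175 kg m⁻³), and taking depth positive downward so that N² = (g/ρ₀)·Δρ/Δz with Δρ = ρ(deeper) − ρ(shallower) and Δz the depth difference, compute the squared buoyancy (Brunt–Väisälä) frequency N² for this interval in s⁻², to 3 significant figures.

Δρ = 1026.805 − 1025.230 = 1.575 kg m⁻³ over Δz = 80.5 − 68.1 = 12.4 m.
N² = (9.8/1026.0175) × (1.575/12.4) = 1.2132 × 10⁻³ s⁻² ≈ 1.21 × 10⁻³ s⁻².

1.21 × 10⁻³ s⁻²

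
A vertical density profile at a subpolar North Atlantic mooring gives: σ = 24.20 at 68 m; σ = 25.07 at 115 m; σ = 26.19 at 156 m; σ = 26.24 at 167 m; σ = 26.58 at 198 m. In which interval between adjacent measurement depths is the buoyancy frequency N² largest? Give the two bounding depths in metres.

Compute the density gradient over each adjacent pair:
  68–115 m: Δρ/Δz = 0.87/47 = 0.019 kg m⁻⁴
  115–156 m: Δρ/Δz = 1.12/41 = 0.027 kg m⁻⁴
  156–167 m: Δρ/Δz = 0.05/11 = 4.5 × 10⁻³ kg m⁻⁴
  167–198 m: Δρ/Δz = 0.34/31 = 0.011 kg m⁻⁴
The largest gradient is in the 115–156 m interval — the pycnocline.

115–156 m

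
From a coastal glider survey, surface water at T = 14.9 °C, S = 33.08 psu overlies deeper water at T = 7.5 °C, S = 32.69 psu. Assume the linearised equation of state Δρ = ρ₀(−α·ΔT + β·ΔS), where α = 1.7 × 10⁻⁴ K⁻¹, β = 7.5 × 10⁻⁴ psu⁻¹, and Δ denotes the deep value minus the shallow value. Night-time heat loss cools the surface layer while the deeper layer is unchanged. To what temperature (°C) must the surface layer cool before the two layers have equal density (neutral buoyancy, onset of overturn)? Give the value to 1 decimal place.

Neutral buoyancy requires Δρ = 0, i.e. −α(T_deep − T_surf′) + β(S_deep − S_surf) = 0.
T_surf′ = T_deep − (β/α)·ΔS = 7.5 − (7.5 × 10⁻⁴/1.7 × 10⁻⁴)·(-0.39) = 9.221 °C.
Cooling required: 14.9 − (9.221) = 5.679 °C.

9.2 °C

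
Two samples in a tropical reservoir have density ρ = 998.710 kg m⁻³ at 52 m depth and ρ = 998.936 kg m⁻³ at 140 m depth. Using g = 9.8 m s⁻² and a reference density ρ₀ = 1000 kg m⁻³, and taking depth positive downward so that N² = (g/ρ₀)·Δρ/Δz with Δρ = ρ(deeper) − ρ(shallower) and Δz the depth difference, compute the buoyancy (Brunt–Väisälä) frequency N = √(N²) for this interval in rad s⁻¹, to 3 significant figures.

Δρ = 998.936 − 998.710 = 0.226 kg m⁻³ over Δz = 140 − 52 = 88 m.
N² = (9.8/1000) × (0.226/88) = 2.5168 × 10⁻⁵ s⁻².
N = √(2.5168 × 10⁻⁵) = 5.0168 × 10⁻³ rad s⁻¹ ≈ 5.02 × 10⁻³ rad s⁻¹.

5.02 × 10⁻³ rad s⁻¹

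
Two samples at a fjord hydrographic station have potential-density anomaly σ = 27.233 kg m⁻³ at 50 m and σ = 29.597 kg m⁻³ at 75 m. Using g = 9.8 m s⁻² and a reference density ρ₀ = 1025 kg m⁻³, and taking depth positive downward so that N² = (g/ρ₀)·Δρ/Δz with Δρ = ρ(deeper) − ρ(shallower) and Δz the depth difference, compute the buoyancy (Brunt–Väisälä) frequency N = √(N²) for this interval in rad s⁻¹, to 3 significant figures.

0.0301 rad s⁻¹

Δρ = 1029.597 − 1027.233 = 2.364 kg m⁻³ over Δz = 75 − 50 = 25 m.
N² = (9.8/1025) × (2.364/25) = 9.0409 × 10⁻⁴ s⁻².
N = √(9.0409 × 10⁻⁴) = 0.030068 rad s⁻¹ ≈ 0.0301 rad s⁻¹.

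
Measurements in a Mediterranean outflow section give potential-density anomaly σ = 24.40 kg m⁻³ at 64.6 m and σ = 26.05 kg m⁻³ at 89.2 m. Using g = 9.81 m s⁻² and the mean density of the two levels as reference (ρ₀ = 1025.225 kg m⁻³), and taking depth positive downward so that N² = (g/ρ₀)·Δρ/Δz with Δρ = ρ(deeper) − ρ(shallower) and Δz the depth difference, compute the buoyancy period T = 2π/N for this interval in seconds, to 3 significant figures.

Δρ = 1026.05 − 1024.40 = 1.65 kg m⁻³ over Δz = 89.2 − 64.6 = 24.6 m.
N² = (9.81/1025.225) × (1.65/24.6) = 6.4180 × 10⁻⁴ s⁻².
N = √(6.4180 × 10⁻⁴) = 0.025334 rad s⁻¹, so T = 2π/N = 248.01 s ≈ 248 s.

248 s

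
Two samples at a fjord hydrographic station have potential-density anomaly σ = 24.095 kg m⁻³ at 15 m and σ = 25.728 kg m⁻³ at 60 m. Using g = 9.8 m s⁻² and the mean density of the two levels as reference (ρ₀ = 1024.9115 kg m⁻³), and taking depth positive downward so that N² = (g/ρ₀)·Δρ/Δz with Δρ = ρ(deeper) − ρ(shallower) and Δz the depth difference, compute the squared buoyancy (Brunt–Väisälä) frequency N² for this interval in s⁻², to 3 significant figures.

Δρ = 1025.728 − 1024.095 = 1.633 kg m⁻³ over Δz = 60 − 15 = 45 m.
N² = (9.8/1024.9115) × (1.633/45) = 3.4699 × 10⁻⁴ s⁻² ≈ 3.47 × 10⁻⁴ s⁻².

3.47 × 10⁻⁴ s⁻²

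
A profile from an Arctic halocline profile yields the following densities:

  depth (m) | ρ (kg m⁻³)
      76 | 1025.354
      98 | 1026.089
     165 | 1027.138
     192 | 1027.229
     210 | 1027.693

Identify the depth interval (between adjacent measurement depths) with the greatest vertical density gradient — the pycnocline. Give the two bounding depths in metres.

Compute the density gradient over each adjacent pair:
  76–98 m: Δρ/Δz = 0.735/22 = 0.033 kg m⁻⁴
  98–165 m: Δρ/Δz = 1.049/67 = 0.016 kg m⁻⁴
  165–192 m: Δρ/Δz = 0.091/27 = 3.4 × 10⁻³ kg m⁻⁴
  192–210 m: Δρ/Δz = 0.464/18 = 0.026 kg m⁻⁴
The largest gradient is in the 76–98 m interval — the pycnocline.

76–98 m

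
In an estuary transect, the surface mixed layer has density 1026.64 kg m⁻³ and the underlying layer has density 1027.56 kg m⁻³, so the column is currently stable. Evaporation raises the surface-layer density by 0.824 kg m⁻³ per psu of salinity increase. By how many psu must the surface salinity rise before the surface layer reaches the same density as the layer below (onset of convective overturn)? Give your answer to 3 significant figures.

1.12 psu

Density deficit of the surface layer: 1027.56 − 1026.64 = 0.92 kg m⁻³.
Required change = 0.92 / 0.824 = 1.12 psu.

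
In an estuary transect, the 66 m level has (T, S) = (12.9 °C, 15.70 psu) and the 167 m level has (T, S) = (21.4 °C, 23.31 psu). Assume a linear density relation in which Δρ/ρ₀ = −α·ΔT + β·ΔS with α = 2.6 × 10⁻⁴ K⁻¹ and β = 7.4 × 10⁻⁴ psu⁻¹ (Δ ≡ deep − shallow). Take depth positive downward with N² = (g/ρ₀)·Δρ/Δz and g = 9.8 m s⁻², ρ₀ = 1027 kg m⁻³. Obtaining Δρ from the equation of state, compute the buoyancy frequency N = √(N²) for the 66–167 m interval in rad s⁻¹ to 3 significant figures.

ΔT = +8.5 K, ΔS = +7.61 psu (deep − shallow).
Δρ/ρ₀ = −αΔT + βΔS = -2.21 × 10⁻³ + 5.6314 × 10⁻³ = 3.4214 × 10⁻³, so Δρ ≈ 3.514 kg m⁻³.
N² = (g/ρ₀)·Δρ/Δz = g·(Δρ/ρ₀)/Δz = 9.8 × 3.4214 × 10⁻³ / 101 = 3.3198 × 10⁻⁴ s⁻².
N = √(3.3198 × 10⁻⁴) = 0.018220 rad s⁻¹ ≈ 0.0182 rad s⁻¹.

0.0182 rad s⁻¹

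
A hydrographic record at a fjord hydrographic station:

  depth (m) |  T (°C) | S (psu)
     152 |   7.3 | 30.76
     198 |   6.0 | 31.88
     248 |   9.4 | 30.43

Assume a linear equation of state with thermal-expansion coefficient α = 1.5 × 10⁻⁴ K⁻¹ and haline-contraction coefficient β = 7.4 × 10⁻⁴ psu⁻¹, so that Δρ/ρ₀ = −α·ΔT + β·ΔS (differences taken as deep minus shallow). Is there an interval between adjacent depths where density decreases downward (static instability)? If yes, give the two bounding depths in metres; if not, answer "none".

198–248 m

Evaluate Δρ/ρ₀ = −αΔT + βΔS across each adjacent pair:
  152–198 m: −αΔT+βΔS = −(1.5 × 10⁻⁴)(-1.3)+(7.4 × 10⁻⁴)(+1.12) = 1.0 × 10⁻³ → stable
  198–248 m: −αΔT+βΔS = −(1.5 × 10⁻⁴)(+3.4)+(7.4 × 10⁻⁴)(-1.45) = -1.6 × 10⁻³ → UNSTABLE
The 198–248 m interval has Δρ < 0: lighter water underlies denser water.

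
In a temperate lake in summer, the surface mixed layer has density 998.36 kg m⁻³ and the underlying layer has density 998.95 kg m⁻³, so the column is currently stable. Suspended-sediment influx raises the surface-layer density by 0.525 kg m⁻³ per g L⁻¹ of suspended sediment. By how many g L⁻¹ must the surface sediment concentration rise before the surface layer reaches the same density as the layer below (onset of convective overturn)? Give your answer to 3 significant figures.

1.12 g L⁻¹

Density deficit of the surface layer: 998.95 − 998.36 = 0.59 kg m⁻³.
Required change = 0.59 / 0.525 = 1.12 g L⁻¹.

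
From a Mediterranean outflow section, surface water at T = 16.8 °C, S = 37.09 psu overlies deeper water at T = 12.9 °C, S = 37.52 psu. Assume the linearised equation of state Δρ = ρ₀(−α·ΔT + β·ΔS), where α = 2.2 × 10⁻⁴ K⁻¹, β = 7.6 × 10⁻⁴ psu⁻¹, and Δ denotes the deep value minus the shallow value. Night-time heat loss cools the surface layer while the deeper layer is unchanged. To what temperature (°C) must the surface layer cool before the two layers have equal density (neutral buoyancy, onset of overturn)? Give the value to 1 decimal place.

Neutral buoyancy requires Δρ = 0, i.e. −α(T_deep − T_surf′) + β(S_deep − S_surf) = 0.
T_surf′ = T_deep − (β/α)·ΔS = 12.9 − (7.6 × 10⁻⁴/2.2 × 10⁻⁴)·(+0.43) = 11.415 °C.
Cooling required: 16.8 − (11.415) = 5.385 °C.

11.4 °C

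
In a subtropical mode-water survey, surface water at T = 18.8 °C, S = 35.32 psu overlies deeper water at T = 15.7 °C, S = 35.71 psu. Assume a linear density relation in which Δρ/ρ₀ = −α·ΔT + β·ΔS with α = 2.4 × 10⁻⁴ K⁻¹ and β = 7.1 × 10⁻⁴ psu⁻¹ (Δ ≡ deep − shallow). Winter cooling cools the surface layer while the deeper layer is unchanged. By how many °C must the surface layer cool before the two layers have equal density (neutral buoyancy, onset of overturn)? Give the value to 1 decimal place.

Neutral buoyancy requires Δρ = 0, i.e. −α(T_deep − T_surf′) + β(S_deep − S_surf) = 0.
T_surf′ = T_deep − (β/α)·ΔS = 15.7 − (7.1 × 10⁻⁴/2.4 × 10⁻⁴)·(+0.39) = 14.546 °C.
Cooling required: 18.8 − (14.546) = 4.254 °C.

4.3 °C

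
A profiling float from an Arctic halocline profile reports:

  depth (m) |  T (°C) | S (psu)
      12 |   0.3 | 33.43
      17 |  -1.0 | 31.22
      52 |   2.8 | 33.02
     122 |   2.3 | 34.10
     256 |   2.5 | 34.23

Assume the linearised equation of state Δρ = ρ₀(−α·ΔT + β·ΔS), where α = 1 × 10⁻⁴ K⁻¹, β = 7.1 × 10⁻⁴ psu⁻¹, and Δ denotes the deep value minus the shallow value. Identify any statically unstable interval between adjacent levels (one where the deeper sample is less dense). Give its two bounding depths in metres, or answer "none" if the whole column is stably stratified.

Evaluate Δρ/ρ₀ = −αΔT + βΔS across each adjacent pair:
  12–17 m: −αΔT+βΔS = −(1 × 10⁻⁴)(-1.3)+(7.1 × 10⁻⁴)(-2.21) = -1.4 × 10⁻³ → UNSTABLE
  17–52 m: −αΔT+βΔS = −(1 × 10⁻⁴)(+3.8)+(7.1 × 10⁻⁴)(+1.80) = 9.0 × 10⁻⁴ → stable
  52–122 m: −αΔT+βΔS = −(1 × 10⁻⁴)(-0.5)+(7.1 × 10⁻⁴)(+1.08) = 8.2 × 10⁻⁴ → stable
  122–256 m: −αΔT+βΔS = −(1 × 10⁻⁴)(+0.2)+(7.1 × 10⁻⁴)(+0.13) = 7.2 × 10⁻⁵ → stable
The 12–17 m interval has Δρ < 0: lighter water underlies denser water.

12–17 m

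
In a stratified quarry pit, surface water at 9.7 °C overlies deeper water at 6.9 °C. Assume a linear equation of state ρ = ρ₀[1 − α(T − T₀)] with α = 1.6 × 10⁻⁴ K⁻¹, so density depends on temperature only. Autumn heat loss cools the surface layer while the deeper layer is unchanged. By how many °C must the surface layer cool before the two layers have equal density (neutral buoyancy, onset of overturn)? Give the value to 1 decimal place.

2.8 °C

With temperature the only control, equal density requires T_surf′ = T_deep.
T_surf′ = 6.9 °C.
Cooling required: 9.7 − 6.9 = 2.8 °C.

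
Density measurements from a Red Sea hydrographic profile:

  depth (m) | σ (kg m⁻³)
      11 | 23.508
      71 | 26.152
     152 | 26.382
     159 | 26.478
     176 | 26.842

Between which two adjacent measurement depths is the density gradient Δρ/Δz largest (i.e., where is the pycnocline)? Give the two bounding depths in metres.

11–71 m

Compute the density gradient over each adjacent pair:
  11–71 m: Δρ/Δz = 2.644/60 = 0.044 kg m⁻⁴
  71–152 m: Δρ/Δz = 0.230/81 = 2.8 × 10⁻³ kg m⁻⁴
  152–159 m: Δρ/Δz = 0.096/7 = 0.014 kg m⁻⁴
  159–176 m: Δρ/Δz = 0.364/17 = 0.021 kg m⁻⁴
The largest gradient is in the 11–71 m interval — the pycnocline.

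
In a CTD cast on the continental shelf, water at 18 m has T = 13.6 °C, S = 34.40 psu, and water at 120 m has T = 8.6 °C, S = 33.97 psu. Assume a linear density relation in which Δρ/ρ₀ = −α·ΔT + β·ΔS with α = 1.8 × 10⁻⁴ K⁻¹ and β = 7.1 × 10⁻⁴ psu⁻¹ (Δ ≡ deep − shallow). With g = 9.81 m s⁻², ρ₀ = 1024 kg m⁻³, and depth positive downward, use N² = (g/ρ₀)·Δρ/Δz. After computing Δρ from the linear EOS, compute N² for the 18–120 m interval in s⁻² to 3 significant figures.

ΔT = -5.0 K, ΔS = -0.43 psu (deep − shallow).
Δρ/ρ₀ = −αΔT + βΔS = 9.00 × 10⁻⁴ − 3.053 × 10⁻⁴ = 5.947 × 10⁻⁴, so Δρ ≈ 0.6090 kg m⁻³.
N² = (g/ρ₀)·Δρ/Δz = g·(Δρ/ρ₀)/Δz = 9.81 × 5.947 × 10⁻⁴ / 102 = 5.7196 × 10⁻⁵ s⁻² ≈ 5.72 × 10⁻⁵ s⁻².

5.72 × 10⁻⁵ s⁻²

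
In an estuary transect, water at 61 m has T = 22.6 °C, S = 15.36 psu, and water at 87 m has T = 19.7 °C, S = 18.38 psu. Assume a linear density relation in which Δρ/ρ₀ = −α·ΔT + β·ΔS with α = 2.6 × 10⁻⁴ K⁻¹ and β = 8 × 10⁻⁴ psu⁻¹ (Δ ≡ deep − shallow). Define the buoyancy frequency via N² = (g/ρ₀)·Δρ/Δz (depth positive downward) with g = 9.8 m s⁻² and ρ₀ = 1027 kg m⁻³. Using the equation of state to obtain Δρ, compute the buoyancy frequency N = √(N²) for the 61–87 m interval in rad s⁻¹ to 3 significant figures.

0.0346 rad s⁻¹

ΔT = -2.9 K, ΔS = +3.02 psu (deep − shallow).
Δρ/ρ₀ = −αΔT + βΔS = 7.54 × 10⁻⁴ + 2.416 × 10⁻³ = 3.17 × 10⁻³, so Δρ ≈ 3.256 kg m⁻³.
N² = (g/ρ₀)·Δρ/Δz = g·(Δρ/ρ₀)/Δz = 9.8 × 3.17 × 10⁻³ / 26 = 1.1948 × 10⁻³ s⁻².
N = √(1.1948 × 10⁻³) = 0.034566 rad s⁻¹ ≈ 0.0346 rad s⁻¹.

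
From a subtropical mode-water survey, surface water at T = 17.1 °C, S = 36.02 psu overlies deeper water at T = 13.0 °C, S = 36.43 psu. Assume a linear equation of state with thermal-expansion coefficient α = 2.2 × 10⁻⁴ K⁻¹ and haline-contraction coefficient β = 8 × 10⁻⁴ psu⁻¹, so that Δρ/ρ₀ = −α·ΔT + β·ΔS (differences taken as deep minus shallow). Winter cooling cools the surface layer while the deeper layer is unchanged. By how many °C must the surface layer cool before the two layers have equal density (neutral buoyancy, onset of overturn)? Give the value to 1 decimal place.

Neutral buoyancy requires Δρ = 0, i.e. −α(T_deep − T_surf′) + β(S_deep − S_surf) = 0.
T_surf′ = T_deep − (β/α)·ΔS = 13.0 − (8 × 10⁻⁴/2.2 × 10⁻⁴)·(+0.41) = 11.509 °C.
Cooling required: 17.1 − (11.509) = 5.591 °C.

5.6 °C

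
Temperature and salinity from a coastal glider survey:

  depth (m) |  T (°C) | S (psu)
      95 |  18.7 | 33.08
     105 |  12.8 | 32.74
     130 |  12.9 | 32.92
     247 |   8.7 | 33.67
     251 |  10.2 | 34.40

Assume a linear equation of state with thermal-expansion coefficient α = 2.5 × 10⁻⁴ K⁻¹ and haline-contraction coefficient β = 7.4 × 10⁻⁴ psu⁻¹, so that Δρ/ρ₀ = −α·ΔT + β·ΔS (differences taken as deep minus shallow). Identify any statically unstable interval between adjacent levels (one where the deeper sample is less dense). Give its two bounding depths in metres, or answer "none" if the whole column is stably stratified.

none

Evaluate Δρ/ρ₀ = −αΔT + βΔS across each adjacent pair:
  95–105 m: −αΔT+βΔS = −(2.5 × 10⁻⁴)(-5.9)+(7.4 × 10⁻⁴)(-0.34) = 1.2 × 10⁻³ → stable
  105–130 m: −αΔT+βΔS = −(2.5 × 10⁻⁴)(+0.1)+(7.4 × 10⁻⁴)(+0.18) = 1.1 × 10⁻⁴ → stable
  130–247 m: −αΔT+βΔS = −(2.5 × 10⁻⁴)(-4.2)+(7.4 × 10⁻⁴)(+0.75) = 1.6 × 10⁻³ → stable
  247–251 m: −αΔT+βΔS = −(2.5 × 10⁻⁴)(+1.5)+(7.4 × 10⁻⁴)(+0.73) = 1.7 × 10⁻⁴ → stable
Every interval has Δρ > 0: the column is stably stratified throughout.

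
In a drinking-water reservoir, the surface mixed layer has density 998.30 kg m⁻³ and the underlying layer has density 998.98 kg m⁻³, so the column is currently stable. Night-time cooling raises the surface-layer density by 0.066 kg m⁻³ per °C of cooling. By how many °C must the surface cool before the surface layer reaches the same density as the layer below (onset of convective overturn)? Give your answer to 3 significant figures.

Density deficit of the surface layer: 998.98 − 998.30 = 0.68 kg m⁻³.
Required change = 0.68 / 0.066 = 10.3 °C.

10.3 °C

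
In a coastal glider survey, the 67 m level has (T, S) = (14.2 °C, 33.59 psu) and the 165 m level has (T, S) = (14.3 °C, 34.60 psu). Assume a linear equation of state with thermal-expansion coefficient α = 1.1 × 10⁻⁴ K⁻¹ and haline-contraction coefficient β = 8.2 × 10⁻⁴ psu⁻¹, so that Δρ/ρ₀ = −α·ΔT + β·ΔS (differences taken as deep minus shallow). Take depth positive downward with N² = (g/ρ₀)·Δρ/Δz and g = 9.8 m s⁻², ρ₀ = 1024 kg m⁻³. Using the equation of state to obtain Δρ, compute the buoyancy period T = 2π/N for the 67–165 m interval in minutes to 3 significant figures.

ΔT = +0.1 K, ΔS = +1.01 psu (deep − shallow).
Δρ/ρ₀ = −αΔT + βΔS = -1.10 × 10⁻⁵ + 8.282 × 10⁻⁴ = 8.172 × 10⁻⁴, so Δρ ≈ 0.8368 kg m⁻³.
N² = (g/ρ₀)·Δρ/Δz = g·(Δρ/ρ₀)/Δz = 9.8 × 8.172 × 10⁻⁴ / 98 = 8.1720 × 10⁻⁵ s⁻².
N = √(8.1720 × 10⁻⁵) = 9.0399 × 10⁻³ rad s⁻¹ → T = 2π/N = 695.05 s = 11.584 min ≈ 11.6 min.

11.6 min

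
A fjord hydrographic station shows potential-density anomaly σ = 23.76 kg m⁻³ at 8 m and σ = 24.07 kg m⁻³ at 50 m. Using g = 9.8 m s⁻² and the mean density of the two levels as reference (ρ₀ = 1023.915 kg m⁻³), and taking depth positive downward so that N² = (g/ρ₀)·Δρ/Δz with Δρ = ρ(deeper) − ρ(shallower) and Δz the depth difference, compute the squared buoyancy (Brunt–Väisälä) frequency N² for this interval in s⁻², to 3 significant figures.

7.06 × 10⁻⁵ s⁻²

Δρ = 1024.07 − 1023.76 = 0.31 kg m⁻³ over Δz = 50 − 8 = 42 m.
N² = (9.8/1023.915) × (0.31/42) = 7.0644 × 10⁻⁵ s⁻² ≈ 7.06 × 10⁻⁵ s⁻².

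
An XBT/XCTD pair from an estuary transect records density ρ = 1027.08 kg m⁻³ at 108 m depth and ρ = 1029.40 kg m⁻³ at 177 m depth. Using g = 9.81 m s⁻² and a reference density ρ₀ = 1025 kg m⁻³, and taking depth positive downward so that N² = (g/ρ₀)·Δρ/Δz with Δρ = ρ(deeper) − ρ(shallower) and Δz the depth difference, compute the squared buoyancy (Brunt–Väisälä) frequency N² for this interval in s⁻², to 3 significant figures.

3.22 × 10⁻⁴ s⁻²

Δρ = 1029.40 − 1027.08 = 2.32 kg m⁻³ over Δz = 177 − 108 = 69 m.
N² = (9.81/1025) × (2.32/69) = 3.2180 × 10⁻⁴ s⁻² ≈ 3.22 × 10⁻⁴ s⁻².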